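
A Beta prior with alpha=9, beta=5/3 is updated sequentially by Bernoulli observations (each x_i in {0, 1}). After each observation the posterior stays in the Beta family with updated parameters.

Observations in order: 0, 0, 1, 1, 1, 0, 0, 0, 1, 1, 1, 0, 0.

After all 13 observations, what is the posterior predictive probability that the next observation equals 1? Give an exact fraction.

obs 1: x=0 → posterior Beta(9, 8/3)
obs 2: x=0 → posterior Beta(9, 11/3)
obs 3: x=1 → posterior Beta(10, 11/3)
obs 4: x=1 → posterior Beta(11, 11/3)
obs 5: x=1 → posterior Beta(12, 11/3)
obs 6: x=0 → posterior Beta(12, 14/3)
obs 7: x=0 → posterior Beta(12, 17/3)
obs 8: x=0 → posterior Beta(12, 20/3)
obs 9: x=1 → posterior Beta(13, 20/3)
obs 10: x=1 → posterior Beta(14, 20/3)
obs 11: x=1 → posterior Beta(15, 20/3)
obs 12: x=0 → posterior Beta(15, 23/3)
obs 13: x=0 → posterior Beta(15, 26/3)

45/71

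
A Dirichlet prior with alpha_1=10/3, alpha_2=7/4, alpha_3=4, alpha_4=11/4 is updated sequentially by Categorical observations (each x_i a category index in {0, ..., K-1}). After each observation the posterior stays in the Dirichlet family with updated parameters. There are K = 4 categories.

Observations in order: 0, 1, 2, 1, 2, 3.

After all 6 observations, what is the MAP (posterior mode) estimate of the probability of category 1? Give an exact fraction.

obs 1: x=0 → posterior Dirichlet(13/3, 7/4, 4, 11/4)
obs 2: x=1 → posterior Dirichlet(13/3, 11/4, 4, 11/4)
obs 3: x=2 → posterior Dirichlet(13/3, 11/4, 5, 11/4)
obs 4: x=1 → posterior Dirichlet(13/3, 15/4, 5, 11/4)
obs 5: x=2 → posterior Dirichlet(13/3, 15/4, 6, 11/4)
obs 6: x=3 → posterior Dirichlet(13/3, 15/4, 6, 15/4)

33/166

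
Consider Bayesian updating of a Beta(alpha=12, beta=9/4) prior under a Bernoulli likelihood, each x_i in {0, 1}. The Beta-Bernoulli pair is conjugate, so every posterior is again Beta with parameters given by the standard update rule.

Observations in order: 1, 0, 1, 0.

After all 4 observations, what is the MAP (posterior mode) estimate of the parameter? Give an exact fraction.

obs 1: x=1 → posterior Beta(13, 9/4)
obs 2: x=0 → posterior Beta(13, 13/4)
obs 3: x=1 → posterior Beta(14, 13/4)
obs 4: x=0 → posterior Beta(14, 17/4)

4/5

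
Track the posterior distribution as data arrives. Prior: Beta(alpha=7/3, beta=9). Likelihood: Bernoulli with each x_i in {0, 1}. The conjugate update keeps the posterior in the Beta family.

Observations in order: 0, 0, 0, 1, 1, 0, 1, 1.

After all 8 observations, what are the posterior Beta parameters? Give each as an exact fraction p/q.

alpha=19/3, beta=13

obs 1: x=0 → posterior Beta(7/3, 10)
obs 2: x=0 → posterior Beta(7/3, 11)
obs 3: x=0 → posterior Beta(7/3, 12)
obs 4: x=1 → posterior Beta(10/3, 12)
obs 5: x=1 → posterior Beta(13/3, 12)
obs 6: x=0 → posterior Beta(13/3, 13)
obs 7: x=1 → posterior Beta(16/3, 13)
obs 8: x=1 → posterior Beta(19/3, 13)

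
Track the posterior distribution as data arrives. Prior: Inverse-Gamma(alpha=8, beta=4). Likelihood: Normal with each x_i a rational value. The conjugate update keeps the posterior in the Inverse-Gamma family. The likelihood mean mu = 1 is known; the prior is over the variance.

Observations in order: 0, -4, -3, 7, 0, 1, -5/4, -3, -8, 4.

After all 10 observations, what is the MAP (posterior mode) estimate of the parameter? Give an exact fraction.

obs 1: x=0 → posterior Inverse-Gamma(17/2, 9/2)
obs 2: x=-4 → posterior Inverse-Gamma(9, 17)
obs 3: x=-3 → posterior Inverse-Gamma(19/2, 25)
obs 4: x=7 → posterior Inverse-Gamma(10, 43)
obs 5: x=0 → posterior Inverse-Gamma(21/2, 87/2)
obs 6: x=1 → posterior Inverse-Gamma(11, 87/2)
obs 7: x=-5/4 → posterior Inverse-Gamma(23/2, 1473/32)
obs 8: x=-3 → posterior Inverse-Gamma(12, 1729/32)
obs 9: x=-8 → posterior Inverse-Gamma(25/2, 3025/32)
obs 10: x=4 → posterior Inverse-Gamma(13, 3169/32)

3169/448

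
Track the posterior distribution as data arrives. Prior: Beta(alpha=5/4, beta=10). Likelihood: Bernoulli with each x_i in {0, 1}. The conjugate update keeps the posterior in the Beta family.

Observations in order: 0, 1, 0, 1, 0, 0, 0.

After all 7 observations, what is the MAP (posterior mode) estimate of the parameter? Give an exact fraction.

9/65

obs 1: x=0 → posterior Beta(5/4, 11)
obs 2: x=1 → posterior Beta(9/4, 11)
obs 3: x=0 → posterior Beta(9/4, 12)
obs 4: x=1 → posterior Beta(13/4, 12)
obs 5: x=0 → posterior Beta(13/4, 13)
obs 6: x=0 → posterior Beta(13/4, 14)
obs 7: x=0 → posterior Beta(13/4, 15)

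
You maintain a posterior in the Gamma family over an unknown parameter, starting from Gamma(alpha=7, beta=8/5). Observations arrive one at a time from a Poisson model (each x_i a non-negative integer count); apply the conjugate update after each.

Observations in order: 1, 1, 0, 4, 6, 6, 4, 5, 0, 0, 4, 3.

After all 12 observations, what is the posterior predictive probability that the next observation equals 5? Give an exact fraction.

5184429695870618458572605510839109685090465875796446335969635451937018254825881600000/51623989710956626672276924739249822635749819885414874544311864669886145994953633747889

obs 1: x=1 → posterior Gamma(8, 13/5)
obs 2: x=1 → posterior Gamma(9, 18/5)
obs 3: x=0 → posterior Gamma(9, 23/5)
obs 4: x=4 → posterior Gamma(13, 28/5)
obs 5: x=6 → posterior Gamma(19, 33/5)
obs 6: x=6 → posterior Gamma(25, 38/5)
obs 7: x=4 → posterior Gamma(29, 43/5)
obs 8: x=5 → posterior Gamma(34, 48/5)
obs 9: x=0 → posterior Gamma(34, 53/5)
obs 10: x=0 → posterior Gamma(34, 58/5)
obs 11: x=4 → posterior Gamma(38, 63/5)
obs 12: x=3 → posterior Gamma(41, 68/5)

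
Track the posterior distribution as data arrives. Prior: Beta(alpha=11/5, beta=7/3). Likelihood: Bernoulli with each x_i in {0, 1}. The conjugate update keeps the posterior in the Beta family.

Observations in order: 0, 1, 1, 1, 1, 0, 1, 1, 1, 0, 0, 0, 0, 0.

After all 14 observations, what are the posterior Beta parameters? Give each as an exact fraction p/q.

alpha=46/5, beta=28/3

obs 1: x=0 → posterior Beta(11/5, 10/3)
obs 2: x=1 → posterior Beta(16/5, 10/3)
obs 3: x=1 → posterior Beta(21/5, 10/3)
obs 4: x=1 → posterior Beta(26/5, 10/3)
obs 5: x=1 → posterior Beta(31/5, 10/3)
obs 6: x=0 → posterior Beta(31/5, 13/3)
obs 7: x=1 → posterior Beta(36/5, 13/3)
obs 8: x=1 → posterior Beta(41/5, 13/3)
obs 9: x=1 → posterior Beta(46/5, 13/3)
obs 10: x=0 → posterior Beta(46/5, 16/3)
obs 11: x=0 → posterior Beta(46/5, 19/3)
obs 12: x=0 → posterior Beta(46/5, 22/3)
obs 13: x=0 → posterior Beta(46/5, 25/3)
obs 14: x=0 → posterior Beta(46/5, 28/3)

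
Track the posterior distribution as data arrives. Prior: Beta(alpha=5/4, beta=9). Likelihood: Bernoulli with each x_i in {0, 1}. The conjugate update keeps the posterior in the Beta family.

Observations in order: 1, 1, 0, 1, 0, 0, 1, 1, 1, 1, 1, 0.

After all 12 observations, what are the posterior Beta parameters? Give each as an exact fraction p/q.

alpha=37/4, beta=13

obs 1: x=1 → posterior Beta(9/4, 9)
obs 2: x=1 → posterior Beta(13/4, 9)
obs 3: x=0 → posterior Beta(13/4, 10)
obs 4: x=1 → posterior Beta(17/4, 10)
obs 5: x=0 → posterior Beta(17/4, 11)
obs 6: x=0 → posterior Beta(17/4, 12)
obs 7: x=1 → posterior Beta(21/4, 12)
obs 8: x=1 → posterior Beta(25/4, 12)
obs 9: x=1 → posterior Beta(29/4, 12)
obs 10: x=1 → posterior Beta(33/4, 12)
obs 11: x=1 → posterior Beta(37/4, 12)
obs 12: x=0 → posterior Beta(37/4, 13)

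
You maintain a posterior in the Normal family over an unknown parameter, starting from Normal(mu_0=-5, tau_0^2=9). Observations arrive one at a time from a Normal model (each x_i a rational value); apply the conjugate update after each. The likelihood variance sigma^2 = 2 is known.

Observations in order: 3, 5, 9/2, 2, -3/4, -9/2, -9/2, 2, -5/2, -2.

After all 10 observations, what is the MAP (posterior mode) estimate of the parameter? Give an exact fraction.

obs 1: x=3 → posterior Normal(17/11, 18/11)
obs 2: x=5 → posterior Normal(31/10, 9/10)
obs 3: x=9/2 → posterior Normal(205/58, 18/29)
obs 4: x=2 → posterior Normal(241/76, 9/19)
obs 5: x=-3/4 → posterior Normal(455/188, 18/47)
obs 6: x=-9/2 → posterior Normal(293/224, 9/28)
obs 7: x=-9/2 → posterior Normal(131/260, 18/65)
obs 8: x=2 → posterior Normal(203/296, 9/37)
obs 9: x=-5/2 → posterior Normal(113/332, 18/83)
obs 10: x=-2 → posterior Normal(41/368, 9/46)

41/368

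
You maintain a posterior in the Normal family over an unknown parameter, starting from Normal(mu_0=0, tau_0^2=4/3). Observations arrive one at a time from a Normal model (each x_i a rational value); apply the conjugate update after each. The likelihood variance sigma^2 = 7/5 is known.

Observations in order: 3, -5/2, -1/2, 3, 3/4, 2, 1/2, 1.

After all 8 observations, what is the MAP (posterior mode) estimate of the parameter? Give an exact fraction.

obs 1: x=3 → posterior Normal(60/41, 28/41)
obs 2: x=-5/2 → posterior Normal(10/61, 28/61)
obs 3: x=-1/2 → posterior Normal(0, 28/81)
obs 4: x=3 → posterior Normal(60/101, 28/101)
obs 5: x=3/4 → posterior Normal(75/121, 28/121)
obs 6: x=2 → posterior Normal(115/141, 28/141)
obs 7: x=1/2 → posterior Normal(125/161, 4/23)
obs 8: x=1 → posterior Normal(145/181, 28/181)

145/181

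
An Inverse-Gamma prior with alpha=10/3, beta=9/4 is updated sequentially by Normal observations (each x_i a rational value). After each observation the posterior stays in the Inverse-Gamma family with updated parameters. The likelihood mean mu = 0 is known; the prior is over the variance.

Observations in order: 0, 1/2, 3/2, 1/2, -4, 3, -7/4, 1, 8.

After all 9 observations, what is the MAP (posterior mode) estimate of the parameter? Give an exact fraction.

4815/848

obs 1: x=0 → posterior Inverse-Gamma(23/6, 9/4)
obs 2: x=1/2 → posterior Inverse-Gamma(13/3, 19/8)
obs 3: x=3/2 → posterior Inverse-Gamma(29/6, 7/2)
obs 4: x=1/2 → posterior Inverse-Gamma(16/3, 29/8)
obs 5: x=-4 → posterior Inverse-Gamma(35/6, 93/8)
obs 6: x=3 → posterior Inverse-Gamma(19/3, 129/8)
obs 7: x=-7/4 → posterior Inverse-Gamma(41/6, 565/32)
obs 8: x=1 → posterior Inverse-Gamma(22/3, 581/32)
obs 9: x=8 → posterior Inverse-Gamma(47/6, 1605/32)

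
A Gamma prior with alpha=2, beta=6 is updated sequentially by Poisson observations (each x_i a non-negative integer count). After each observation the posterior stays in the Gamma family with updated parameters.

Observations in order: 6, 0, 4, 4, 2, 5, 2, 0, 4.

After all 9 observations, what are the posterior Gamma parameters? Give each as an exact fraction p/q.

alpha=29, beta=15

obs 1: x=6 → posterior Gamma(8, 7)
obs 2: x=0 → posterior Gamma(8, 8)
obs 3: x=4 → posterior Gamma(12, 9)
obs 4: x=4 → posterior Gamma(16, 10)
obs 5: x=2 → posterior Gamma(18, 11)
obs 6: x=5 → posterior Gamma(23, 12)
obs 7: x=2 → posterior Gamma(25, 13)
obs 8: x=0 → posterior Gamma(25, 14)
obs 9: x=4 → posterior Gamma(29, 15)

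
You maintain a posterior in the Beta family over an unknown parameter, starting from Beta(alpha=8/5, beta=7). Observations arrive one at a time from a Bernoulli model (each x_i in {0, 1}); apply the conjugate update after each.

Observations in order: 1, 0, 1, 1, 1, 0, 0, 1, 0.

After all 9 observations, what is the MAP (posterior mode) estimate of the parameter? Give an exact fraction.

obs 1: x=1 → posterior Beta(13/5, 7)
obs 2: x=0 → posterior Beta(13/5, 8)
obs 3: x=1 → posterior Beta(18/5, 8)
obs 4: x=1 → posterior Beta(23/5, 8)
obs 5: x=1 → posterior Beta(28/5, 8)
obs 6: x=0 → posterior Beta(28/5, 9)
obs 7: x=0 → posterior Beta(28/5, 10)
obs 8: x=1 → posterior Beta(33/5, 10)
obs 9: x=0 → posterior Beta(33/5, 11)

14/39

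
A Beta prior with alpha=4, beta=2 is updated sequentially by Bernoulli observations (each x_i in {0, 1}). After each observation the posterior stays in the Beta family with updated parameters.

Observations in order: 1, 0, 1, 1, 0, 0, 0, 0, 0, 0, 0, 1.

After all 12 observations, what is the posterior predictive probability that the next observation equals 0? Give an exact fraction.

5/9

obs 1: x=1 → posterior Beta(5, 2)
obs 2: x=0 → posterior Beta(5, 3)
obs 3: x=1 → posterior Beta(6, 3)
obs 4: x=1 → posterior Beta(7, 3)
obs 5: x=0 → posterior Beta(7, 4)
obs 6: x=0 → posterior Beta(7, 5)
obs 7: x=0 → posterior Beta(7, 6)
obs 8: x=0 → posterior Beta(7, 7)
obs 9: x=0 → posterior Beta(7, 8)
obs 10: x=0 → posterior Beta(7, 9)
obs 11: x=0 → posterior Beta(7, 10)
obs 12: x=1 → posterior Beta(8, 10)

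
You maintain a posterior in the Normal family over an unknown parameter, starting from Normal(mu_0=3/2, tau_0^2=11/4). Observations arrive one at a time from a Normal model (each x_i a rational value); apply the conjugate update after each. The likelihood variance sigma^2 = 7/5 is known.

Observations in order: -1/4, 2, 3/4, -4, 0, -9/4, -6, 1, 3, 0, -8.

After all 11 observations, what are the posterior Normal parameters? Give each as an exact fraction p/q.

obs 1: x=-1/4 → posterior Normal(113/332, 77/83)
obs 2: x=2 → posterior Normal(553/552, 77/138)
obs 3: x=3/4 → posterior Normal(359/386, 77/193)
obs 4: x=-4 → posterior Normal(-81/496, 77/248)
obs 5: x=0 → posterior Normal(-27/202, 77/303)
obs 6: x=-9/4 → posterior Normal(-657/1432, 77/358)
obs 7: x=-6 → posterior Normal(-1977/1652, 11/59)
obs 8: x=1 → posterior Normal(-1757/1872, 77/468)
obs 9: x=3 → posterior Normal(-1097/2092, 77/523)
obs 10: x=0 → posterior Normal(-1097/2312, 77/578)
obs 11: x=-8 → posterior Normal(-2857/2532, 77/633)

mu_0=-2857/2532, tau_0^2=77/633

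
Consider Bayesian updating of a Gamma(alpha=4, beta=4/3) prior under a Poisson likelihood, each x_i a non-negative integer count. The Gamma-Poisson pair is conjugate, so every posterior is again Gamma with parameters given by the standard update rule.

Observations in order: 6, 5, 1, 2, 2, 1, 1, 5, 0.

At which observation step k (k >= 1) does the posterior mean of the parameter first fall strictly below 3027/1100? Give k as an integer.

k = 7

obs 1: x=6 → posterior Gamma(10, 7/3)
obs 2: x=5 → posterior Gamma(15, 10/3)
obs 3: x=1 → posterior Gamma(16, 13/3)
obs 4: x=2 → posterior Gamma(18, 16/3)
obs 5: x=2 → posterior Gamma(20, 19/3)
obs 6: x=1 → posterior Gamma(21, 22/3)
obs 7: x=1 → posterior Gamma(22, 25/3)
obs 8: x=5 → posterior Gamma(27, 28/3)
obs 9: x=0 → posterior Gamma(27, 31/3)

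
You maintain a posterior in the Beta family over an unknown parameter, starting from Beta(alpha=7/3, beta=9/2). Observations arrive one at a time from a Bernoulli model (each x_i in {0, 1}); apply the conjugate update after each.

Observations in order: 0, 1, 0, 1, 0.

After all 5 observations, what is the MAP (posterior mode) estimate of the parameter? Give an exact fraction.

obs 1: x=0 → posterior Beta(7/3, 11/2)
obs 2: x=1 → posterior Beta(10/3, 11/2)
obs 3: x=0 → posterior Beta(10/3, 13/2)
obs 4: x=1 → posterior Beta(13/3, 13/2)
obs 5: x=0 → posterior Beta(13/3, 15/2)

20/59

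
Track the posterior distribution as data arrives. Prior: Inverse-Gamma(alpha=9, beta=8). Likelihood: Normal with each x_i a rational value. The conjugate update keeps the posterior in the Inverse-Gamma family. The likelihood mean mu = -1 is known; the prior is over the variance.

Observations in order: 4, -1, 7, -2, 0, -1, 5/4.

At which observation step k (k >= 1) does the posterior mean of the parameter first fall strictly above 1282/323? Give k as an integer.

obs 1: x=4 → posterior Inverse-Gamma(19/2, 41/2)
obs 2: x=-1 → posterior Inverse-Gamma(10, 41/2)
obs 3: x=7 → posterior Inverse-Gamma(21/2, 105/2)
obs 4: x=-2 → posterior Inverse-Gamma(11, 53)
obs 5: x=0 → posterior Inverse-Gamma(23/2, 107/2)
obs 6: x=-1 → posterior Inverse-Gamma(12, 107/2)
obs 7: x=5/4 → posterior Inverse-Gamma(25/2, 1793/32)

k = 3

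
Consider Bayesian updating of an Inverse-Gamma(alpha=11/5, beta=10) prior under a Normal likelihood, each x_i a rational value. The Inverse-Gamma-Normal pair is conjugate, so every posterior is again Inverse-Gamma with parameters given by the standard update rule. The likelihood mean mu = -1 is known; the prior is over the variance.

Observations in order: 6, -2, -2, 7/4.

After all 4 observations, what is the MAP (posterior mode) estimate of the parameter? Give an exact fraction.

obs 1: x=6 → posterior Inverse-Gamma(27/10, 69/2)
obs 2: x=-2 → posterior Inverse-Gamma(16/5, 35)
obs 3: x=-2 → posterior Inverse-Gamma(37/10, 71/2)
obs 4: x=7/4 → posterior Inverse-Gamma(21/5, 1257/32)

6285/832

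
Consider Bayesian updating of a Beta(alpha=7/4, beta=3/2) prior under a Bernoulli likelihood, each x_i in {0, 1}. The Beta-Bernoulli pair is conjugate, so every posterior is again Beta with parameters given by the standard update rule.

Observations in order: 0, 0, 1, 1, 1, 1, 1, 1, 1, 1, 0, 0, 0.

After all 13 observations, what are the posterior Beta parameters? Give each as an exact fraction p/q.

alpha=39/4, beta=13/2

obs 1: x=0 → posterior Beta(7/4, 5/2)
obs 2: x=0 → posterior Beta(7/4, 7/2)
obs 3: x=1 → posterior Beta(11/4, 7/2)
obs 4: x=1 → posterior Beta(15/4, 7/2)
obs 5: x=1 → posterior Beta(19/4, 7/2)
obs 6: x=1 → posterior Beta(23/4, 7/2)
obs 7: x=1 → posterior Beta(27/4, 7/2)
obs 8: x=1 → posterior Beta(31/4, 7/2)
obs 9: x=1 → posterior Beta(35/4, 7/2)
obs 10: x=1 → posterior Beta(39/4, 7/2)
obs 11: x=0 → posterior Beta(39/4, 9/2)
obs 12: x=0 → posterior Beta(39/4, 11/2)
obs 13: x=0 → posterior Beta(39/4, 13/2)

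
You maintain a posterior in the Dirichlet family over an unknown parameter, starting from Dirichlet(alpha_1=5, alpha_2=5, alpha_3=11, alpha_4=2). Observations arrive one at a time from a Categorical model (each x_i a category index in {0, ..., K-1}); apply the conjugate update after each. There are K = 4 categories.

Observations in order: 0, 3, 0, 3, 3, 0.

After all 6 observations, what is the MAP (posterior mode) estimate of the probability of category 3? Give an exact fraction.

obs 1: x=0 → posterior Dirichlet(6, 5, 11, 2)
obs 2: x=3 → posterior Dirichlet(6, 5, 11, 3)
obs 3: x=0 → posterior Dirichlet(7, 5, 11, 3)
obs 4: x=3 → posterior Dirichlet(7, 5, 11, 4)
obs 5: x=3 → posterior Dirichlet(7, 5, 11, 5)
obs 6: x=0 → posterior Dirichlet(8, 5, 11, 5)

4/25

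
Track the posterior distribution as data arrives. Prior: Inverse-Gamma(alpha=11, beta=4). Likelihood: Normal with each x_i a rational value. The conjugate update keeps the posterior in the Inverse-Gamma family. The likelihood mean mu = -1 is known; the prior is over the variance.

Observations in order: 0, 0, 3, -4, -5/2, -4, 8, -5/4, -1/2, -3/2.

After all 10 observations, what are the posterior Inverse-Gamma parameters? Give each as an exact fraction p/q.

alpha=16, beta=2045/32

obs 1: x=0 → posterior Inverse-Gamma(23/2, 9/2)
obs 2: x=0 → posterior Inverse-Gamma(12, 5)
obs 3: x=3 → posterior Inverse-Gamma(25/2, 13)
obs 4: x=-4 → posterior Inverse-Gamma(13, 35/2)
obs 5: x=-5/2 → posterior Inverse-Gamma(27/2, 149/8)
obs 6: x=-4 → posterior Inverse-Gamma(14, 185/8)
obs 7: x=8 → posterior Inverse-Gamma(29/2, 509/8)
obs 8: x=-5/4 → posterior Inverse-Gamma(15, 2037/32)
obs 9: x=-1/2 → posterior Inverse-Gamma(31/2, 2041/32)
obs 10: x=-3/2 → posterior Inverse-Gamma(16, 2045/32)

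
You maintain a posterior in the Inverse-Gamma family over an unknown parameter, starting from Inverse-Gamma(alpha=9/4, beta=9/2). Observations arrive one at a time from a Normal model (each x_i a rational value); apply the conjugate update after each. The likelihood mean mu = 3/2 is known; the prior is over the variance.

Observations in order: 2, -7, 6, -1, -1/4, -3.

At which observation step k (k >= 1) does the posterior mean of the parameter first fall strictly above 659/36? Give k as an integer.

k = 3

obs 1: x=2 → posterior Inverse-Gamma(11/4, 37/8)
obs 2: x=-7 → posterior Inverse-Gamma(13/4, 163/4)
obs 3: x=6 → posterior Inverse-Gamma(15/4, 407/8)
obs 4: x=-1 → posterior Inverse-Gamma(17/4, 54)
obs 5: x=-1/4 → posterior Inverse-Gamma(19/4, 1777/32)
obs 6: x=-3 → posterior Inverse-Gamma(21/4, 2101/32)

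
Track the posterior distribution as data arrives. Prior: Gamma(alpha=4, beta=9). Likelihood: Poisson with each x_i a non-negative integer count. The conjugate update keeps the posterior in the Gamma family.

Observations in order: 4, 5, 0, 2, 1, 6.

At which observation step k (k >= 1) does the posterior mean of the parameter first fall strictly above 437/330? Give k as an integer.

k = 6

obs 1: x=4 → posterior Gamma(8, 10)
obs 2: x=5 → posterior Gamma(13, 11)
obs 3: x=0 → posterior Gamma(13, 12)
obs 4: x=2 → posterior Gamma(15, 13)
obs 5: x=1 → posterior Gamma(16, 14)
obs 6: x=6 → posterior Gamma(22, 15)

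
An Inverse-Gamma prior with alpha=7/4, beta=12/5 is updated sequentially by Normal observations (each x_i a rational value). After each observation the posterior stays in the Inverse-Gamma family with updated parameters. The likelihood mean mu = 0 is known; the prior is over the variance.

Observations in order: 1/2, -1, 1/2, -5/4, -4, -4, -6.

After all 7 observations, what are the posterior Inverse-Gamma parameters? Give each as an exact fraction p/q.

alpha=21/4, beta=6069/160

obs 1: x=1/2 → posterior Inverse-Gamma(9/4, 101/40)
obs 2: x=-1 → posterior Inverse-Gamma(11/4, 121/40)
obs 3: x=1/2 → posterior Inverse-Gamma(13/4, 63/20)
obs 4: x=-5/4 → posterior Inverse-Gamma(15/4, 629/160)
obs 5: x=-4 → posterior Inverse-Gamma(17/4, 1909/160)
obs 6: x=-4 → posterior Inverse-Gamma(19/4, 3189/160)
obs 7: x=-6 → posterior Inverse-Gamma(21/4, 6069/160)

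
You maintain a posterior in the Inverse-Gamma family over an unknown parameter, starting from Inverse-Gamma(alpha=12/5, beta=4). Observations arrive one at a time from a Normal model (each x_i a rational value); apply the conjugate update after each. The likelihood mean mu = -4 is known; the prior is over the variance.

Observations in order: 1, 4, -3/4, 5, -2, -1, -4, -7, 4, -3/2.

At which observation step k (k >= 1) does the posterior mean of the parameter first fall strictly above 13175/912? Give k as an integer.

obs 1: x=1 → posterior Inverse-Gamma(29/10, 33/2)
obs 2: x=4 → posterior Inverse-Gamma(17/5, 97/2)
obs 3: x=-3/4 → posterior Inverse-Gamma(39/10, 1721/32)
obs 4: x=5 → posterior Inverse-Gamma(22/5, 3017/32)
obs 5: x=-2 → posterior Inverse-Gamma(49/10, 3081/32)
obs 6: x=-1 → posterior Inverse-Gamma(27/5, 3225/32)
obs 7: x=-4 → posterior Inverse-Gamma(59/10, 3225/32)
obs 8: x=-7 → posterior Inverse-Gamma(32/5, 3369/32)
obs 9: x=4 → posterior Inverse-Gamma(69/10, 4393/32)
obs 10: x=-3/2 → posterior Inverse-Gamma(37/5, 4493/32)

k = 2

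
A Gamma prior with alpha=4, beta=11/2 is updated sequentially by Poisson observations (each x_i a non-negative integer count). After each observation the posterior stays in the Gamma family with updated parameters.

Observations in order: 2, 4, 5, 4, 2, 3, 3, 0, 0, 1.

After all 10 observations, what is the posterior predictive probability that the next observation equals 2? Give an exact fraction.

930493732613693236104316212251764867369898584/3592677187515959257578986279730209409225510849

obs 1: x=2 → posterior Gamma(6, 13/2)
obs 2: x=4 → posterior Gamma(10, 15/2)
obs 3: x=5 → posterior Gamma(15, 17/2)
obs 4: x=4 → posterior Gamma(19, 19/2)
obs 5: x=2 → posterior Gamma(21, 21/2)
obs 6: x=3 → posterior Gamma(24, 23/2)
obs 7: x=3 → posterior Gamma(27, 25/2)
obs 8: x=0 → posterior Gamma(27, 27/2)
obs 9: x=0 → posterior Gamma(27, 29/2)
obs 10: x=1 → posterior Gamma(28, 31/2)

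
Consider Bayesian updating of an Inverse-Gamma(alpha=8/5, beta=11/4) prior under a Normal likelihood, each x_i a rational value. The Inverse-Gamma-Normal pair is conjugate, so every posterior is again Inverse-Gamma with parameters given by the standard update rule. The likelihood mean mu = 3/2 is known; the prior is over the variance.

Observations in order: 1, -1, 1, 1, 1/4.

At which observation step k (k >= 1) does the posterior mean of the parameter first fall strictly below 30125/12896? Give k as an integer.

obs 1: x=1 → posterior Inverse-Gamma(21/10, 23/8)
obs 2: x=-1 → posterior Inverse-Gamma(13/5, 6)
obs 3: x=1 → posterior Inverse-Gamma(31/10, 49/8)
obs 4: x=1 → posterior Inverse-Gamma(18/5, 25/4)
obs 5: x=1/4 → posterior Inverse-Gamma(41/10, 225/32)

k = 5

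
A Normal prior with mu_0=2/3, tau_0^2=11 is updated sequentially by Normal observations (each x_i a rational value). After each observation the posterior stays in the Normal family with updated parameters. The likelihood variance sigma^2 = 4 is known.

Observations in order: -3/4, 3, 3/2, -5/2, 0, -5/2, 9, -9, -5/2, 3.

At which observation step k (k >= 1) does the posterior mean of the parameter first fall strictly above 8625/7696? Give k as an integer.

k = 3

obs 1: x=-3/4 → posterior Normal(-67/180, 44/15)
obs 2: x=3 → posterior Normal(329/312, 22/13)
obs 3: x=3/2 → posterior Normal(527/444, 44/37)
obs 4: x=-5/2 → posterior Normal(197/576, 11/12)
obs 5: x=0 → posterior Normal(197/708, 44/59)
obs 6: x=-5/2 → posterior Normal(-19/120, 22/35)
obs 7: x=9 → posterior Normal(1055/972, 44/81)
obs 8: x=-9 → posterior Normal(-133/1104, 11/23)
obs 9: x=-5/2 → posterior Normal(-463/1236, 44/103)
obs 10: x=3 → posterior Normal(-67/1368, 22/57)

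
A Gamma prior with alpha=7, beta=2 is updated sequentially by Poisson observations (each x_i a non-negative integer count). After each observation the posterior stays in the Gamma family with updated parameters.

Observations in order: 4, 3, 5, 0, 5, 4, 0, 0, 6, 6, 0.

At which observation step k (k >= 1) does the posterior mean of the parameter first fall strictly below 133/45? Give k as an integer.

obs 1: x=4 → posterior Gamma(11, 3)
obs 2: x=3 → posterior Gamma(14, 4)
obs 3: x=5 → posterior Gamma(19, 5)
obs 4: x=0 → posterior Gamma(19, 6)
obs 5: x=5 → posterior Gamma(24, 7)
obs 6: x=4 → posterior Gamma(28, 8)
obs 7: x=0 → posterior Gamma(28, 9)
obs 8: x=0 → posterior Gamma(28, 10)
obs 9: x=6 → posterior Gamma(34, 11)
obs 10: x=6 → posterior Gamma(40, 12)
obs 11: x=0 → posterior Gamma(40, 13)

k = 8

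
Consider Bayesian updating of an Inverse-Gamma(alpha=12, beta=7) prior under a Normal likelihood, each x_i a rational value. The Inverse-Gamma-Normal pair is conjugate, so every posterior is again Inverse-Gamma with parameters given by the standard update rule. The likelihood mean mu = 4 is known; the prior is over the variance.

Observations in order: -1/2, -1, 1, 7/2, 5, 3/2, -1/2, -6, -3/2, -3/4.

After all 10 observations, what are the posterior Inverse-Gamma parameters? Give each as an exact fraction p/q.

obs 1: x=-1/2 → posterior Inverse-Gamma(25/2, 137/8)
obs 2: x=-1 → posterior Inverse-Gamma(13, 237/8)
obs 3: x=1 → posterior Inverse-Gamma(27/2, 273/8)
obs 4: x=7/2 → posterior Inverse-Gamma(14, 137/4)
obs 5: x=5 → posterior Inverse-Gamma(29/2, 139/4)
obs 6: x=3/2 → posterior Inverse-Gamma(15, 303/8)
obs 7: x=-1/2 → posterior Inverse-Gamma(31/2, 48)
obs 8: x=-6 → posterior Inverse-Gamma(16, 98)
obs 9: x=-3/2 → posterior Inverse-Gamma(33/2, 905/8)
obs 10: x=-3/4 → posterior Inverse-Gamma(17, 3981/32)

alpha=17, beta=3981/32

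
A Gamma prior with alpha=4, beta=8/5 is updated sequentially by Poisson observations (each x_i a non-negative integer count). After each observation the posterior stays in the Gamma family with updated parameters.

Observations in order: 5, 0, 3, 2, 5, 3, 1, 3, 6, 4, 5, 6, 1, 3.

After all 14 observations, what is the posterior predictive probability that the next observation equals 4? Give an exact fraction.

obs 1: x=5 → posterior Gamma(9, 13/5)
obs 2: x=0 → posterior Gamma(9, 18/5)
obs 3: x=3 → posterior Gamma(12, 23/5)
obs 4: x=2 → posterior Gamma(14, 28/5)
obs 5: x=5 → posterior Gamma(19, 33/5)
obs 6: x=3 → posterior Gamma(22, 38/5)
obs 7: x=1 → posterior Gamma(23, 43/5)
obs 8: x=3 → posterior Gamma(26, 48/5)
obs 9: x=6 → posterior Gamma(32, 53/5)
obs 10: x=4 → posterior Gamma(36, 58/5)
obs 11: x=5 → posterior Gamma(41, 63/5)
obs 12: x=6 → posterior Gamma(47, 68/5)
obs 13: x=1 → posterior Gamma(48, 73/5)
obs 14: x=3 → posterior Gamma(51, 78/5)

620492679348482572624731691483778244324774761947237080095267712429910302812477889602614103348525137920000/3542379457348653933357919007616204487900794538197550715573960163381908835870901455568283576829041789226107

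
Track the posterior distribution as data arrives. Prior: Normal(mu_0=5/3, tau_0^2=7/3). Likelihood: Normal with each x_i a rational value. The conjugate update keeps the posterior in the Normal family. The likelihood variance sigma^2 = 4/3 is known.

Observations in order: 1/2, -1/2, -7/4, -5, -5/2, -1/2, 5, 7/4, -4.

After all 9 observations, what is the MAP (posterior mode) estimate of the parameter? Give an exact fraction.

obs 1: x=1/2 → posterior Normal(61/66, 28/33)
obs 2: x=-1/2 → posterior Normal(10/27, 14/27)
obs 3: x=-7/4 → posterior Normal(-67/300, 28/75)
obs 4: x=-5 → posterior Normal(-487/384, 7/24)
obs 5: x=-5/2 → posterior Normal(-697/468, 28/117)
obs 6: x=-1/2 → posterior Normal(-739/552, 14/69)
obs 7: x=5 → posterior Normal(-319/636, 28/159)
obs 8: x=7/4 → posterior Normal(-43/180, 7/45)
obs 9: x=-4 → posterior Normal(-127/201, 28/201)

-127/201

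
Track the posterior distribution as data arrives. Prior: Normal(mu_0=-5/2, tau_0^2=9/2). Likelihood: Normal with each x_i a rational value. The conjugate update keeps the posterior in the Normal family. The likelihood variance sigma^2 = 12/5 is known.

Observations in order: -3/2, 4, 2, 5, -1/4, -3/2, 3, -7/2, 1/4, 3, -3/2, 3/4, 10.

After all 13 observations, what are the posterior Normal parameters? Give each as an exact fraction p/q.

mu_0=1105/812, tau_0^2=36/203

obs 1: x=-3/2 → posterior Normal(-85/46, 36/23)
obs 2: x=4 → posterior Normal(35/76, 18/19)
obs 3: x=2 → posterior Normal(95/106, 36/53)
obs 4: x=5 → posterior Normal(245/136, 9/17)
obs 5: x=-1/4 → posterior Normal(475/332, 36/83)
obs 6: x=-3/2 → posterior Normal(55/56, 18/49)
obs 7: x=3 → posterior Normal(5/4, 36/113)
obs 8: x=-7/2 → posterior Normal(355/512, 9/32)
obs 9: x=1/4 → posterior Normal(185/286, 36/143)
obs 10: x=3 → posterior Normal(275/316, 18/79)
obs 11: x=-3/2 → posterior Normal(115/173, 36/173)
obs 12: x=3/4 → posterior Normal(505/752, 9/47)
obs 13: x=10 → posterior Normal(1105/812, 36/203)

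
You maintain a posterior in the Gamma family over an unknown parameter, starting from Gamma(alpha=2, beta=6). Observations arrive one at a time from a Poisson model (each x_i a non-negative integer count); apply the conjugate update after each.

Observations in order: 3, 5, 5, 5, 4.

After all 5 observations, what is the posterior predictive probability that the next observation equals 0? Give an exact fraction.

obs 1: x=3 → posterior Gamma(5, 7)
obs 2: x=5 → posterior Gamma(10, 8)
obs 3: x=5 → posterior Gamma(15, 9)
obs 4: x=5 → posterior Gamma(20, 10)
obs 5: x=4 → posterior Gamma(24, 11)

9849732675807611094711841/79496847203390844133441536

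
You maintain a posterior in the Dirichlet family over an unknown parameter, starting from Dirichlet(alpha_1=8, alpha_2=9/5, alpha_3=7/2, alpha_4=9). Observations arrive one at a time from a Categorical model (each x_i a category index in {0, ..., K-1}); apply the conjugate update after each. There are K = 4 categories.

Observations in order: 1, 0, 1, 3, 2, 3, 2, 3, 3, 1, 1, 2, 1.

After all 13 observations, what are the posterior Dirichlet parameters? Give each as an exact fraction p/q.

alpha_1=9, alpha_2=34/5, alpha_3=13/2, alpha_4=13

obs 1: x=1 → posterior Dirichlet(8, 14/5, 7/2, 9)
obs 2: x=0 → posterior Dirichlet(9, 14/5, 7/2, 9)
obs 3: x=1 → posterior Dirichlet(9, 19/5, 7/2, 9)
obs 4: x=3 → posterior Dirichlet(9, 19/5, 7/2, 10)
obs 5: x=2 → posterior Dirichlet(9, 19/5, 9/2, 10)
obs 6: x=3 → posterior Dirichlet(9, 19/5, 9/2, 11)
obs 7: x=2 → posterior Dirichlet(9, 19/5, 11/2, 11)
obs 8: x=3 → posterior Dirichlet(9, 19/5, 11/2, 12)
obs 9: x=3 → posterior Dirichlet(9, 19/5, 11/2, 13)
obs 10: x=1 → posterior Dirichlet(9, 24/5, 11/2, 13)
obs 11: x=1 → posterior Dirichlet(9, 29/5, 11/2, 13)
obs 12: x=2 → posterior Dirichlet(9, 29/5, 13/2, 13)
obs 13: x=1 → posterior Dirichlet(9, 34/5, 13/2, 13)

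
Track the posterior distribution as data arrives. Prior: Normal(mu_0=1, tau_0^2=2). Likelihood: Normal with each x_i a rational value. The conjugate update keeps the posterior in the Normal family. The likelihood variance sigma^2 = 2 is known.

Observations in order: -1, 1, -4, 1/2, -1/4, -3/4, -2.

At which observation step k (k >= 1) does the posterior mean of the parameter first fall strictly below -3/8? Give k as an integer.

obs 1: x=-1 → posterior Normal(0, 1)
obs 2: x=1 → posterior Normal(1/3, 2/3)
obs 3: x=-4 → posterior Normal(-3/4, 1/2)
obs 4: x=1/2 → posterior Normal(-1/2, 2/5)
obs 5: x=-1/4 → posterior Normal(-11/24, 1/3)
obs 6: x=-3/4 → posterior Normal(-1/2, 2/7)
obs 7: x=-2 → posterior Normal(-11/16, 1/4)

k = 3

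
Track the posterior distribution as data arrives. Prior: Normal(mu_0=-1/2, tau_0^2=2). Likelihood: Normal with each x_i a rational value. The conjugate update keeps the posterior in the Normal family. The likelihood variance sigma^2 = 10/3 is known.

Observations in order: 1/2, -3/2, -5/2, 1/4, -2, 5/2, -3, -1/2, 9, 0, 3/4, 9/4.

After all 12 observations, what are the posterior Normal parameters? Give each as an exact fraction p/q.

obs 1: x=1/2 → posterior Normal(-1/8, 5/4)
obs 2: x=-3/2 → posterior Normal(-1/2, 10/11)
obs 3: x=-5/2 → posterior Normal(-13/14, 5/7)
obs 4: x=1/4 → posterior Normal(-49/68, 10/17)
obs 5: x=-2 → posterior Normal(-73/80, 1/2)
obs 6: x=5/2 → posterior Normal(-43/92, 10/23)
obs 7: x=-3 → posterior Normal(-79/104, 5/13)
obs 8: x=-1/2 → posterior Normal(-85/116, 10/29)
obs 9: x=9 → posterior Normal(23/128, 5/16)
obs 10: x=0 → posterior Normal(23/140, 2/7)
obs 11: x=3/4 → posterior Normal(4/19, 5/19)
obs 12: x=9/4 → posterior Normal(59/164, 10/41)

mu_0=59/164, tau_0^2=10/41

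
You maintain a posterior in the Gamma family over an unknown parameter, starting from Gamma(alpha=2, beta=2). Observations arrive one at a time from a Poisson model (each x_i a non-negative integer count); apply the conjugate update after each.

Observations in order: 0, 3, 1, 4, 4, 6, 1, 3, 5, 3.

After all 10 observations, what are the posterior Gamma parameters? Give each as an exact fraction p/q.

alpha=32, beta=12

obs 1: x=0 → posterior Gamma(2, 3)
obs 2: x=3 → posterior Gamma(5, 4)
obs 3: x=1 → posterior Gamma(6, 5)
obs 4: x=4 → posterior Gamma(10, 6)
obs 5: x=4 → posterior Gamma(14, 7)
obs 6: x=6 → posterior Gamma(20, 8)
obs 7: x=1 → posterior Gamma(21, 9)
obs 8: x=3 → posterior Gamma(24, 10)
obs 9: x=5 → posterior Gamma(29, 11)
obs 10: x=3 → posterior Gamma(32, 12)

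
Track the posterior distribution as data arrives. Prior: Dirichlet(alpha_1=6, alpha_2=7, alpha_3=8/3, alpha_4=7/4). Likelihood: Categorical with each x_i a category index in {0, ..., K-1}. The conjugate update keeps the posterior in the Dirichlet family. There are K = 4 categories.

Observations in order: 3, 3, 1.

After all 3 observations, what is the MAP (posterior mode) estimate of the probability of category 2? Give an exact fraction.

obs 1: x=3 → posterior Dirichlet(6, 7, 8/3, 11/4)
obs 2: x=3 → posterior Dirichlet(6, 7, 8/3, 15/4)
obs 3: x=1 → posterior Dirichlet(6, 8, 8/3, 15/4)

20/197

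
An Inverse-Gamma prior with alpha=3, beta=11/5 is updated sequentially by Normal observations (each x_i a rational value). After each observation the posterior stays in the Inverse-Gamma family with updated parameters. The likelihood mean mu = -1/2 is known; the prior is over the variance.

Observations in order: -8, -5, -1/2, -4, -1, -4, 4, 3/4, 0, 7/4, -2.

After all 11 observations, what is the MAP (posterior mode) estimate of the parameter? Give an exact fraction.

5401/760

obs 1: x=-8 → posterior Inverse-Gamma(7/2, 1213/40)
obs 2: x=-5 → posterior Inverse-Gamma(4, 809/20)
obs 3: x=-1/2 → posterior Inverse-Gamma(9/2, 809/20)
obs 4: x=-4 → posterior Inverse-Gamma(5, 1863/40)
obs 5: x=-1 → posterior Inverse-Gamma(11/2, 467/10)
obs 6: x=-4 → posterior Inverse-Gamma(6, 2113/40)
obs 7: x=4 → posterior Inverse-Gamma(13/2, 1259/20)
obs 8: x=3/4 → posterior Inverse-Gamma(7, 10197/160)
obs 9: x=0 → posterior Inverse-Gamma(15/2, 10217/160)
obs 10: x=7/4 → posterior Inverse-Gamma(8, 5311/80)
obs 11: x=-2 → posterior Inverse-Gamma(17/2, 5401/80)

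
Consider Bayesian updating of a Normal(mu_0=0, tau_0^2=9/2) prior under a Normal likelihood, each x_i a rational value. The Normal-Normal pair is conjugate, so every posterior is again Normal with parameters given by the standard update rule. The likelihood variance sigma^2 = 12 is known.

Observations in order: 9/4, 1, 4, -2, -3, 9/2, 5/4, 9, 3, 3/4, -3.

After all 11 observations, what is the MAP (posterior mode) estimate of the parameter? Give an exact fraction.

obs 1: x=9/4 → posterior Normal(27/44, 36/11)
obs 2: x=1 → posterior Normal(39/56, 18/7)
obs 3: x=4 → posterior Normal(87/68, 36/17)
obs 4: x=-2 → posterior Normal(63/80, 9/5)
obs 5: x=-3 → posterior Normal(27/92, 36/23)
obs 6: x=9/2 → posterior Normal(81/104, 18/13)
obs 7: x=5/4 → posterior Normal(24/29, 36/29)
obs 8: x=9 → posterior Normal(51/32, 9/8)
obs 9: x=3 → posterior Normal(12/7, 36/35)
obs 10: x=3/4 → posterior Normal(249/152, 18/19)
obs 11: x=-3 → posterior Normal(213/164, 36/41)

213/164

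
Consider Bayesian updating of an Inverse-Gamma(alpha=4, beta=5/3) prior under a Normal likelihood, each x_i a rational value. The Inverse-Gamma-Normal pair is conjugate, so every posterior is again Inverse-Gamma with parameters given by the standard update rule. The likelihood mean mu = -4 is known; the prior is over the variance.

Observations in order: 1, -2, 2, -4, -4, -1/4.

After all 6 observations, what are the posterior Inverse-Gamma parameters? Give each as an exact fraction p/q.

alpha=7, beta=3955/96

obs 1: x=1 → posterior Inverse-Gamma(9/2, 85/6)
obs 2: x=-2 → posterior Inverse-Gamma(5, 97/6)
obs 3: x=2 → posterior Inverse-Gamma(11/2, 205/6)
obs 4: x=-4 → posterior Inverse-Gamma(6, 205/6)
obs 5: x=-4 → posterior Inverse-Gamma(13/2, 205/6)
obs 6: x=-1/4 → posterior Inverse-Gamma(7, 3955/96)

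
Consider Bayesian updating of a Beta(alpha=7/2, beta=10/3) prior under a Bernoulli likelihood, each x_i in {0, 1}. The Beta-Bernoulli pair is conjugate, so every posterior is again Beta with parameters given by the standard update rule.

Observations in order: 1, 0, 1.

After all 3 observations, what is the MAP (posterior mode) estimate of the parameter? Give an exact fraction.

27/47

obs 1: x=1 → posterior Beta(9/2, 10/3)
obs 2: x=0 → posterior Beta(9/2, 13/3)
obs 3: x=1 → posterior Beta(11/2, 13/3)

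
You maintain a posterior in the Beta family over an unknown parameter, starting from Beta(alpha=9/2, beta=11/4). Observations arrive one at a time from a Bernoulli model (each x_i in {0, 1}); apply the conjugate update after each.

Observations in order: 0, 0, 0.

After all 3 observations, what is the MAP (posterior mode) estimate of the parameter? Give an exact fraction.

obs 1: x=0 → posterior Beta(9/2, 15/4)
obs 2: x=0 → posterior Beta(9/2, 19/4)
obs 3: x=0 → posterior Beta(9/2, 23/4)

14/33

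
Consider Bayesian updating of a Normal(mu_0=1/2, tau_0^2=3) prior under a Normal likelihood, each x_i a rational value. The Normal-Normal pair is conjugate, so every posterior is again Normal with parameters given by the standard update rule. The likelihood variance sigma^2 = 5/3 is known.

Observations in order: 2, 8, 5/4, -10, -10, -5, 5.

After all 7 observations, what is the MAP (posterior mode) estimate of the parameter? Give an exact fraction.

obs 1: x=2 → posterior Normal(41/28, 15/14)
obs 2: x=8 → posterior Normal(185/46, 15/23)
obs 3: x=5/4 → posterior Normal(415/128, 15/32)
obs 4: x=-10 → posterior Normal(55/164, 15/41)
obs 5: x=-10 → posterior Normal(-61/40, 3/10)
obs 6: x=-5 → posterior Normal(-485/236, 15/59)
obs 7: x=5 → posterior Normal(-305/272, 15/68)

-305/272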